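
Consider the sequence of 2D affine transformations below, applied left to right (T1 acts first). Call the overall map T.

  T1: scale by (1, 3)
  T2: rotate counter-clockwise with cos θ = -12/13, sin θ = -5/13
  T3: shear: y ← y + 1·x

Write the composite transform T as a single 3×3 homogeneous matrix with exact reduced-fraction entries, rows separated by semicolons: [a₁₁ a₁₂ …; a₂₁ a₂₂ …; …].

T1 = [1 0 0; 0 3 0; 0 0 1]
T2·T1 = [-12/13 15/13 0; -5/13 -36/13 0; 0 0 1]
T3·…·T1 = [-12/13 15/13 0; -17/13 -21/13 0; 0 0 1]

T = [-12/13 15/13 0; -17/13 -21/13 0; 0 0 1]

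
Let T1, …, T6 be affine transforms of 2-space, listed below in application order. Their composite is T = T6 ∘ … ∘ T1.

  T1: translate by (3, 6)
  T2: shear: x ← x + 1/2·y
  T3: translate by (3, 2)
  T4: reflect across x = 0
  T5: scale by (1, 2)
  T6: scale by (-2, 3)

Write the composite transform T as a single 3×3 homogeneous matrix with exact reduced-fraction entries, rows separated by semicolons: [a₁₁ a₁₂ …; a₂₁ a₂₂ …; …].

T1 = [1 0 3; 0 1 6; 0 0 1]
T2·T1 = [1 1/2 6; 0 1 6; 0 0 1]
T3·…·T1 = [1 1/2 9; 0 1 8; 0 0 1]
T4·…·T1 = [-1 -1/2 -9; 0 1 8; 0 0 1]
T5·…·T1 = [-1 -1/2 -9; 0 2 16; 0 0 1]
T6·…·T1 = [2 1 18; 0 6 48; 0 0 1]

T = [2 1 18; 0 6 48; 0 0 1]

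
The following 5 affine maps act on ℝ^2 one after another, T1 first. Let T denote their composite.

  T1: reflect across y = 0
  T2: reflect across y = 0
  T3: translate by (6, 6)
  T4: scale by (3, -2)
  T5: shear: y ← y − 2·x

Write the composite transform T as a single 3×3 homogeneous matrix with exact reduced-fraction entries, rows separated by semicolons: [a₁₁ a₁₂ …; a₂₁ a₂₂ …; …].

T1 = [1 0 0; 0 -1 0; 0 0 1]
T2·T1 = [1 0 0; 0 1 0; 0 0 1]
T3·…·T1 = [1 0 6; 0 1 6; 0 0 1]
T4·…·T1 = [3 0 18; 0 -2 -12; 0 0 1]
T5·…·T1 = [3 0 18; -6 -2 -48; 0 0 1]

T = [3 0 18; -6 -2 -48; 0 0 1]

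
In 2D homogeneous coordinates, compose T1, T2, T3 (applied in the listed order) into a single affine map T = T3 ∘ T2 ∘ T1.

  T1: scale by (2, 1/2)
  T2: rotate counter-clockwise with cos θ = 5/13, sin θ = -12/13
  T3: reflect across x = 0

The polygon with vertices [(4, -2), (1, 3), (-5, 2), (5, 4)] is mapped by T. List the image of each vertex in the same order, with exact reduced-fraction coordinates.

image vertices: (-28/13, -101/13), (-28/13, -33/26), (38/13, 125/13), (-74/13, -110/13)

T1 scale by (2, 1/2): (4, -2) → (8, -1); (1, 3) → (2, 3/2); (-5, 2) → (-10, 1); (5, 4) → (10, 2)
T2 rotate counter-clockwise with cos θ = 5/13, sin θ = -12/13: (8, -1) → (28/13, -101/13); (2, 3/2) → (28/13, -33/26); (-10, 1) → (-38/13, 125/13); (10, 2) → (74/13, -110/13)
T3 reflect across x = 0: (28/13, -101/13) → (-28/13, -101/13); (28/13, -33/26) → (-28/13, -33/26); (-38/13, 125/13) → (38/13, 125/13); (74/13, -110/13) → (-74/13, -110/13)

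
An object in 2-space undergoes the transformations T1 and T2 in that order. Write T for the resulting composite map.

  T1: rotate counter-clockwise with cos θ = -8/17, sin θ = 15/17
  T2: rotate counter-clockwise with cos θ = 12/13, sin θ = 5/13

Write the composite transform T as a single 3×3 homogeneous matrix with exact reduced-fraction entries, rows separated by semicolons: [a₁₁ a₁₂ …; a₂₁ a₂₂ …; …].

T1 = [-8/17 -15/17 0; 15/17 -8/17 0; 0 0 1]
T2·T1 = [-171/221 -140/221 0; 140/221 -171/221 0; 0 0 1]

T = [-171/221 -140/221 0; 140/221 -171/221 0; 0 0 1]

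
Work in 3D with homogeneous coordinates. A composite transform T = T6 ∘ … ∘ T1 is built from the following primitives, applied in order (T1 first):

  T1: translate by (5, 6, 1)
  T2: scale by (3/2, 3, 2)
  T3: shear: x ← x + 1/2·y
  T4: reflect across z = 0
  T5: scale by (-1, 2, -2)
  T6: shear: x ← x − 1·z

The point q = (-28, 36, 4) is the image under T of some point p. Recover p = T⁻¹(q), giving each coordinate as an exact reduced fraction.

T1 = [1 0 0 5; 0 1 0 6; 0 0 1 1; 0 0 0 1]
T2·T1 = [3/2 0 0 15/2; 0 3 0 18; 0 0 2 2; 0 0 0 1]
T3·…·T1 = [3/2 3/2 0 33/2; 0 3 0 18; 0 0 2 2; 0 0 0 1]
T4·…·T1 = [3/2 3/2 0 33/2; 0 3 0 18; 0 0 -2 -2; 0 0 0 1]
T5·…·T1 = [-3/2 -3/2 0 -33/2; 0 6 0 36; 0 0 4 4; 0 0 0 1]
T6·…·T1 = [-3/2 -3/2 -4 -41/2; 0 6 0 36; 0 0 4 4; 0 0 0 1]
det M = -36; M⁻¹ = [-2/3 -1/6 -2/3 -5; 0 1/6 0 -6; 0 0 1/4 -1; 0 0 0 1]
M⁻¹ · (-28, 36, 4)ᵀ = (5, 0, 0)ᵀ

p = (5, 0, 0)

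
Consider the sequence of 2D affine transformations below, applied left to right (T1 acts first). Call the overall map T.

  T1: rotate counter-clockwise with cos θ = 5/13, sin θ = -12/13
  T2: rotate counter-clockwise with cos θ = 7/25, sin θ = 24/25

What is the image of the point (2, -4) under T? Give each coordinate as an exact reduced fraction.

T1 rotate counter-clockwise with cos θ = 5/13, sin θ = -12/13: (2, -4) → (-38/13, -44/13)
T2 rotate counter-clockwise with cos θ = 7/25, sin θ = 24/25: (-38/13, -44/13) → (158/65, -244/65)

T(p) = (158/65, -244/65)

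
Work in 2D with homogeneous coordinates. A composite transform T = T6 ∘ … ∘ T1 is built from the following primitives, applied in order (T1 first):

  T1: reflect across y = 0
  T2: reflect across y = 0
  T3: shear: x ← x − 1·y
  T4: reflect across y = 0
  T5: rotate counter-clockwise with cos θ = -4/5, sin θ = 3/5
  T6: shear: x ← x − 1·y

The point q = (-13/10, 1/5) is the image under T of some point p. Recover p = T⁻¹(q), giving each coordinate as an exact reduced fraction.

T1 = [1 0 0; 0 -1 0; 0 0 1]
T2·T1 = [1 0 0; 0 1 0; 0 0 1]
T3·…·T1 = [1 -1 0; 0 1 0; 0 0 1]
T4·…·T1 = [1 -1 0; 0 -1 0; 0 0 1]
T5·…·T1 = [-4/5 7/5 0; 3/5 1/5 0; 0 0 1]
T6·…·T1 = [-7/5 6/5 0; 3/5 1/5 0; 0 0 1]
det M = -1; M⁻¹ = [-1/5 6/5 0; 3/5 7/5 0; 0 0 1]
M⁻¹ · (-13/10, 1/5)ᵀ = (1/2, -1/2)ᵀ

p = (1/2, -1/2)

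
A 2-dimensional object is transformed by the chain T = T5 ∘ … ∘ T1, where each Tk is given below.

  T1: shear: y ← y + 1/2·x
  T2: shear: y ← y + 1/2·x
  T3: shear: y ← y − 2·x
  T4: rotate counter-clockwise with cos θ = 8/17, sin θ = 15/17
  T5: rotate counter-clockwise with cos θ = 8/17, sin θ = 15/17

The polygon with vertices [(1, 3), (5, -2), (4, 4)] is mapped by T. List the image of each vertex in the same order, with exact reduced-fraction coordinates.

image vertices: (-641/289, -82/289), (875/289, 2327/289), (-644/289, 960/289)

T1 shear: y ← y + 1/2·x: (1, 3) → (1, 7/2); (5, -2) → (5, 1/2); (4, 4) → (4, 6)
T2 shear: y ← y + 1/2·x: (1, 7/2) → (1, 4); (5, 1/2) → (5, 3); (4, 6) → (4, 8)
T3 shear: y ← y − 2·x: (1, 4) → (1, 2); (5, 3) → (5, -7); (4, 8) → (4, 0)
T4 rotate counter-clockwise with cos θ = 8/17, sin θ = 15/17: (1, 2) → (-22/17, 31/17); (5, -7) → (145/17, 19/17); (4, 0) → (32/17, 60/17)
T5 rotate counter-clockwise with cos θ = 8/17, sin θ = 15/17: (-22/17, 31/17) → (-641/289, -82/289); (145/17, 19/17) → (875/289, 2327/289); (32/17, 60/17) → (-644/289, 960/289)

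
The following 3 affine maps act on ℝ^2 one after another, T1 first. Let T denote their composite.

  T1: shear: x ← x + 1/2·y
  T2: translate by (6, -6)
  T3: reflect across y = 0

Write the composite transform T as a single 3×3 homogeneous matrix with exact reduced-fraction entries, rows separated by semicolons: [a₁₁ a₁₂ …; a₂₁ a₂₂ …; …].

T = [1 1/2 6; 0 -1 6; 0 0 1]

T1 = [1 1/2 0; 0 1 0; 0 0 1]
T2·T1 = [1 1/2 6; 0 1 -6; 0 0 1]
T3·…·T1 = [1 1/2 6; 0 -1 6; 0 0 1]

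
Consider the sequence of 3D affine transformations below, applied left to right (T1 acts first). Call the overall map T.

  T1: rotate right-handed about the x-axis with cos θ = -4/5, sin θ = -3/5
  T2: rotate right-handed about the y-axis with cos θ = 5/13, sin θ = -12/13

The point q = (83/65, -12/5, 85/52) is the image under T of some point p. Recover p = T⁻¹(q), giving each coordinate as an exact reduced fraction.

T1 = [1 0 0 0; 0 -4/5 3/5 0; 0 -3/5 -4/5 0; 0 0 0 1]
T2·T1 = [5/13 36/65 48/65 0; 0 -4/5 3/5 0; 12/13 -3/13 -4/13 0; 0 0 0 1]
det M = 1; M⁻¹ = [5/13 0 12/13 0; 36/65 -4/5 -3/13 0; 48/65 3/5 -4/13 0; 0 0 0 1]
M⁻¹ · (83/65, -12/5, 85/52)ᵀ = (2, 9/4, -1)ᵀ

p = (2, 9/4, -1)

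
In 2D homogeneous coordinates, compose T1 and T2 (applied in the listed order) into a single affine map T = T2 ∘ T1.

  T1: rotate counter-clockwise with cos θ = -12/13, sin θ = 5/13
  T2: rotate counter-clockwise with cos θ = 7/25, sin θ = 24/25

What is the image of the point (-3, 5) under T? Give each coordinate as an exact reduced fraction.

T1 rotate counter-clockwise with cos θ = -12/13, sin θ = 5/13: (-3, 5) → (11/13, -75/13)
T2 rotate counter-clockwise with cos θ = 7/25, sin θ = 24/25: (11/13, -75/13) → (1877/325, -261/325)

T(p) = (1877/325, -261/325)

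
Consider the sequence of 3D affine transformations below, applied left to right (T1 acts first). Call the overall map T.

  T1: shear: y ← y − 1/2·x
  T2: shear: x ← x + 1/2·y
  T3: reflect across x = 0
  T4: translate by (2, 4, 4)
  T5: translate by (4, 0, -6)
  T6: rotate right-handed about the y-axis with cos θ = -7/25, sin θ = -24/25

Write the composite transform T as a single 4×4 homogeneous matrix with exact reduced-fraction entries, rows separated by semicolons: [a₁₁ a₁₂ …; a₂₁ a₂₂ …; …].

T = [21/100 7/50 -24/25 6/25; -1/2 1 0 4; -18/25 -12/25 -7/25 158/25; 0 0 0 1]

T1 = [1 0 0 0; -1/2 1 0 0; 0 0 1 0; 0 0 0 1]
T2·T1 = [3/4 1/2 0 0; -1/2 1 0 0; 0 0 1 0; 0 0 0 1]
T3·…·T1 = [-3/4 -1/2 0 0; -1/2 1 0 0; 0 0 1 0; 0 0 0 1]
T4·…·T1 = [-3/4 -1/2 0 2; -1/2 1 0 4; 0 0 1 4; 0 0 0 1]
T5·…·T1 = [-3/4 -1/2 0 6; -1/2 1 0 4; 0 0 1 -2; 0 0 0 1]
T6·…·T1 = [21/100 7/50 -24/25 6/25; -1/2 1 0 4; -18/25 -12/25 -7/25 158/25; 0 0 0 1]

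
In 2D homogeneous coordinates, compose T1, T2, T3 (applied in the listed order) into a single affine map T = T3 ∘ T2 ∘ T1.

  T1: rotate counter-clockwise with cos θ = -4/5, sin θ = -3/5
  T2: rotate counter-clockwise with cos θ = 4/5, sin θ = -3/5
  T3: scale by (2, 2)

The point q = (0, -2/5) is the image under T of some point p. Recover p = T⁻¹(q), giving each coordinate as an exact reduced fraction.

p = (0, 1/5)

T1 = [-4/5 3/5 0; -3/5 -4/5 0; 0 0 1]
T2·T1 = [-1 0 0; 0 -1 0; 0 0 1]
T3·…·T1 = [-2 0 0; 0 -2 0; 0 0 1]
det M = 4; M⁻¹ = [-1/2 0 0; 0 -1/2 0; 0 0 1]
M⁻¹ · (0, -2/5)ᵀ = (0, 1/5)ᵀ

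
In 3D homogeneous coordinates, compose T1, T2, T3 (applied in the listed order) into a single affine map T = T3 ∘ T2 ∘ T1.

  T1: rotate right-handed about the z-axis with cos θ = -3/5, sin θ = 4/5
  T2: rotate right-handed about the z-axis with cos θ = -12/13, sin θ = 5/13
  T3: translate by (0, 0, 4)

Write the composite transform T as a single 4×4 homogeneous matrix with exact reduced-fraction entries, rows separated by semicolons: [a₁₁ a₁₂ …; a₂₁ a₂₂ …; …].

T = [16/65 63/65 0 0; -63/65 16/65 0 0; 0 0 1 4; 0 0 0 1]

T1 = [-3/5 -4/5 0 0; 4/5 -3/5 0 0; 0 0 1 0; 0 0 0 1]
T2·T1 = [16/65 63/65 0 0; -63/65 16/65 0 0; 0 0 1 0; 0 0 0 1]
T3·…·T1 = [16/65 63/65 0 0; -63/65 16/65 0 0; 0 0 1 4; 0 0 0 1]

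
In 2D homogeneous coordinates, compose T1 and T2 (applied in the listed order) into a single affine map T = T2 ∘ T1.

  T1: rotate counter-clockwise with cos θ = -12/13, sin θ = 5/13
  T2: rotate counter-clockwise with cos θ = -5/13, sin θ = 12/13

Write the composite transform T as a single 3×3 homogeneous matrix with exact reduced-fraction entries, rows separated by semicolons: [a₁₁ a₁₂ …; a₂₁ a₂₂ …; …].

T1 = [-12/13 -5/13 0; 5/13 -12/13 0; 0 0 1]
T2·T1 = [0 1 0; -1 0 0; 0 0 1]

T = [0 1 0; -1 0 0; 0 0 1]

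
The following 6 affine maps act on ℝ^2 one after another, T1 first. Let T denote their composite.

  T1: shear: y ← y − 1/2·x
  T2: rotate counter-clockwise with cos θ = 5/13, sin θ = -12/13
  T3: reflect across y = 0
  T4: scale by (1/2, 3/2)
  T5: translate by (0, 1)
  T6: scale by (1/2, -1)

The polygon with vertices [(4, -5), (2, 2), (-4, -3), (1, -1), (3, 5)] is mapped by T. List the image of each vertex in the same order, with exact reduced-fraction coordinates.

T1 shear: y ← y − 1/2·x: (4, -5) → (4, -7); (2, 2) → (2, 1); (-4, -3) → (-4, -1); (1, -1) → (1, -3/2); (3, 5) → (3, 7/2)
T2 rotate counter-clockwise with cos θ = 5/13, sin θ = -12/13: (4, -7) → (-64/13, -83/13); (2, 1) → (22/13, -19/13); (-4, -1) → (-32/13, 43/13); (1, -3/2) → (-1, -3/2); (3, 7/2) → (57/13, -37/26)
T3 reflect across y = 0: (-64/13, -83/13) → (-64/13, 83/13); (22/13, -19/13) → (22/13, 19/13); (-32/13, 43/13) → (-32/13, -43/13); (-1, -3/2) → (-1, 3/2); (57/13, -37/26) → (57/13, 37/26)
T4 scale by (1/2, 3/2): (-64/13, 83/13) → (-32/13, 249/26); (22/13, 19/13) → (11/13, 57/26); (-32/13, -43/13) → (-16/13, -129/26); (-1, 3/2) → (-1/2, 9/4); (57/13, 37/26) → (57/26, 111/52)
T5 translate by (0, 1): (-32/13, 249/26) → (-32/13, 275/26); (11/13, 57/26) → (11/13, 83/26); (-16/13, -129/26) → (-16/13, -103/26); (-1/2, 9/4) → (-1/2, 13/4); (57/26, 111/52) → (57/26, 163/52)
T6 scale by (1/2, -1): (-32/13, 275/26) → (-16/13, -275/26); (11/13, 83/26) → (11/26, -83/26); (-16/13, -103/26) → (-8/13, 103/26); (-1/2, 13/4) → (-1/4, -13/4); (57/26, 163/52) → (57/52, -163/52)

image vertices: (-16/13, -275/26), (11/26, -83/26), (-8/13, 103/26), (-1/4, -13/4), (57/52, -163/52)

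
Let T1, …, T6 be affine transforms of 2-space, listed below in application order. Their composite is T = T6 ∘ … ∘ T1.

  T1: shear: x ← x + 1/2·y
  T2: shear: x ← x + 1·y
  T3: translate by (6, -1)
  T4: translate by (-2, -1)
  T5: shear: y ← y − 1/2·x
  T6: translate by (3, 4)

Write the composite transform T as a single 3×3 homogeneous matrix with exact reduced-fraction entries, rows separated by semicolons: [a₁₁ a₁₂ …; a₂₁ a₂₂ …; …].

T1 = [1 1/2 0; 0 1 0; 0 0 1]
T2·T1 = [1 3/2 0; 0 1 0; 0 0 1]
T3·…·T1 = [1 3/2 6; 0 1 -1; 0 0 1]
T4·…·T1 = [1 3/2 4; 0 1 -2; 0 0 1]
T5·…·T1 = [1 3/2 4; -1/2 1/4 -4; 0 0 1]
T6·…·T1 = [1 3/2 7; -1/2 1/4 0; 0 0 1]

T = [1 3/2 7; -1/2 1/4 0; 0 0 1]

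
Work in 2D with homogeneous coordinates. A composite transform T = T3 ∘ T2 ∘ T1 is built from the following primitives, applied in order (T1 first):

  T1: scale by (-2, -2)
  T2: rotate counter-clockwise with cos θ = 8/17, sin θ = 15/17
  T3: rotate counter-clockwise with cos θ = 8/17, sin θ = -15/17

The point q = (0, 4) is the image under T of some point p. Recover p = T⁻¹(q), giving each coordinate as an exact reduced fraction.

p = (0, -2)

T1 = [-2 0 0; 0 -2 0; 0 0 1]
T2·T1 = [-16/17 30/17 0; -30/17 -16/17 0; 0 0 1]
T3·…·T1 = [-2 0 0; 0 -2 0; 0 0 1]
det M = 4; M⁻¹ = [-1/2 0 0; 0 -1/2 0; 0 0 1]
M⁻¹ · (0, 4)ᵀ = (0, -2)ᵀ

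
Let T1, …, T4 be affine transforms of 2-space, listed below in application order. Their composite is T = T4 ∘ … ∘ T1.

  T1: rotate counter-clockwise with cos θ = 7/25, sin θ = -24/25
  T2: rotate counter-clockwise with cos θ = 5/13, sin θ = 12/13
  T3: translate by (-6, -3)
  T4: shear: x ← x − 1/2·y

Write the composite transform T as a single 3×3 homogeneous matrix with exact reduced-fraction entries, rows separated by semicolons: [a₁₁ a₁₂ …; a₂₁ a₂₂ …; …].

T = [341/325 -251/650 -9/2; -36/325 323/325 -3; 0 0 1]

T1 = [7/25 24/25 0; -24/25 7/25 0; 0 0 1]
T2·T1 = [323/325 36/325 0; -36/325 323/325 0; 0 0 1]
T3·…·T1 = [323/325 36/325 -6; -36/325 323/325 -3; 0 0 1]
T4·…·T1 = [341/325 -251/650 -9/2; -36/325 323/325 -3; 0 0 1]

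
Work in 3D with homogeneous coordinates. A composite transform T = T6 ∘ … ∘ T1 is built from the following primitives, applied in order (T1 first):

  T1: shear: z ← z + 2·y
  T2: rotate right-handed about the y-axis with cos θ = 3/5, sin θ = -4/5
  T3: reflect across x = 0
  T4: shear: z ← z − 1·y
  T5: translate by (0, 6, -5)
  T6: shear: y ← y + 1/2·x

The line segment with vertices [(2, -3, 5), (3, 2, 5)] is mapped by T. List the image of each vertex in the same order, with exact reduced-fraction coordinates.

image vertices: (-2, 2, -1), (27/5, 107/10, 4/5)

T1 shear: z ← z + 2·y: (2, -3, 5) → (2, -3, -1); (3, 2, 5) → (3, 2, 9)
T2 rotate right-handed about the y-axis with cos θ = 3/5, sin θ = -4/5: (2, -3, -1) → (2, -3, 1); (3, 2, 9) → (-27/5, 2, 39/5)
T3 reflect across x = 0: (2, -3, 1) → (-2, -3, 1); (-27/5, 2, 39/5) → (27/5, 2, 39/5)
T4 shear: z ← z − 1·y: (-2, -3, 1) → (-2, -3, 4); (27/5, 2, 39/5) → (27/5, 2, 29/5)
T5 translate by (0, 6, -5): (-2, -3, 4) → (-2, 3, -1); (27/5, 2, 29/5) → (27/5, 8, 4/5)
T6 shear: y ← y + 1/2·x: (-2, 3, -1) → (-2, 2, -1); (27/5, 8, 4/5) → (27/5, 107/10, 4/5)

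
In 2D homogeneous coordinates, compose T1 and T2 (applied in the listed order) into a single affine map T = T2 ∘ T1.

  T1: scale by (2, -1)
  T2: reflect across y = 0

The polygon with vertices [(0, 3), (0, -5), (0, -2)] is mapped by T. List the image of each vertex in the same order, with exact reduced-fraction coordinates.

T1 scale by (2, -1): (0, 3) → (0, -3); (0, -5) → (0, 5); (0, -2) → (0, 2)
T2 reflect across y = 0: (0, -3) → (0, 3); (0, 5) → (0, -5); (0, 2) → (0, -2)

image vertices: (0, 3), (0, -5), (0, -2)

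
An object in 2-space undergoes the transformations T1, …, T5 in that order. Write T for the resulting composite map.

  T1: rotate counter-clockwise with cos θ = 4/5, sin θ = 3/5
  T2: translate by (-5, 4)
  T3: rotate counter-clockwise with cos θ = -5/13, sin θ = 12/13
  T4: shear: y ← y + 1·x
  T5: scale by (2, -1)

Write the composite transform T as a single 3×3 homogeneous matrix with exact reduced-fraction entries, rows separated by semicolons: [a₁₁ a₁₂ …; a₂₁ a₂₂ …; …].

T1 = [4/5 -3/5 0; 3/5 4/5 0; 0 0 1]
T2·T1 = [4/5 -3/5 -5; 3/5 4/5 4; 0 0 1]
T3·…·T1 = [-56/65 -33/65 -23/13; 33/65 -56/65 -80/13; 0 0 1]
T4·…·T1 = [-56/65 -33/65 -23/13; -23/65 -89/65 -103/13; 0 0 1]
T5·…·T1 = [-112/65 -66/65 -46/13; 23/65 89/65 103/13; 0 0 1]

T = [-112/65 -66/65 -46/13; 23/65 89/65 103/13; 0 0 1]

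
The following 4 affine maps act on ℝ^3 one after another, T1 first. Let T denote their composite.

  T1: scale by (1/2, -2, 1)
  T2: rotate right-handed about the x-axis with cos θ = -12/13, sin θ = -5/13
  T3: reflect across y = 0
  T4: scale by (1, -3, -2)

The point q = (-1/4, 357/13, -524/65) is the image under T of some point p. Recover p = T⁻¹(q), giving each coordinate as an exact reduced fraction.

p = (-1/2, 5, -1/5)

T1 = [1/2 0 0 0; 0 -2 0 0; 0 0 1 0; 0 0 0 1]
T2·T1 = [1/2 0 0 0; 0 24/13 5/13 0; 0 10/13 -12/13 0; 0 0 0 1]
T3·…·T1 = [1/2 0 0 0; 0 -24/13 -5/13 0; 0 10/13 -12/13 0; 0 0 0 1]
T4·…·T1 = [1/2 0 0 0; 0 72/13 15/13 0; 0 -20/13 24/13 0; 0 0 0 1]
det M = 6; M⁻¹ = [2 0 0 0; 0 2/13 -5/52 0; 0 5/39 6/13 0; 0 0 0 1]
M⁻¹ · (-1/4, 357/13, -524/65)ᵀ = (-1/2, 5, -1/5)ᵀ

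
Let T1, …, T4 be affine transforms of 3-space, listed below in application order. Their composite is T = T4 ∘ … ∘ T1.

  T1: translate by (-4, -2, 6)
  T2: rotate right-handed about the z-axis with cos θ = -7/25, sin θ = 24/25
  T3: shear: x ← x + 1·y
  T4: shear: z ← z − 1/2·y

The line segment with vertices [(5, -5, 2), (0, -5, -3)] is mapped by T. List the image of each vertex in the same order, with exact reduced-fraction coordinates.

T1 translate by (-4, -2, 6): (5, -5, 2) → (1, -7, 8); (0, -5, -3) → (-4, -7, 3)
T2 rotate right-handed about the z-axis with cos θ = -7/25, sin θ = 24/25: (1, -7, 8) → (161/25, 73/25, 8); (-4, -7, 3) → (196/25, -47/25, 3)
T3 shear: x ← x + 1·y: (161/25, 73/25, 8) → (234/25, 73/25, 8); (196/25, -47/25, 3) → (149/25, -47/25, 3)
T4 shear: z ← z − 1/2·y: (234/25, 73/25, 8) → (234/25, 73/25, 327/50); (149/25, -47/25, 3) → (149/25, -47/25, 197/50)

image vertices: (234/25, 73/25, 327/50), (149/25, -47/25, 197/50)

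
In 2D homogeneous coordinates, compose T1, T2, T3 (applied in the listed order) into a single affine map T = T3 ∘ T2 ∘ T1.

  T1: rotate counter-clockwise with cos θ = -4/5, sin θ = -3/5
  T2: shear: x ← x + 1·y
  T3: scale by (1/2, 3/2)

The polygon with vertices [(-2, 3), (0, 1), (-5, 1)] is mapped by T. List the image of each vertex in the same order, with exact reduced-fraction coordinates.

image vertices: (11/10, -9/5), (-1/10, -6/5), (17/5, 33/10)

T1 rotate counter-clockwise with cos θ = -4/5, sin θ = -3/5: (-2, 3) → (17/5, -6/5); (0, 1) → (3/5, -4/5); (-5, 1) → (23/5, 11/5)
T2 shear: x ← x + 1·y: (17/5, -6/5) → (11/5, -6/5); (3/5, -4/5) → (-1/5, -4/5); (23/5, 11/5) → (34/5, 11/5)
T3 scale by (1/2, 3/2): (11/5, -6/5) → (11/10, -9/5); (-1/5, -4/5) → (-1/10, -6/5); (34/5, 11/5) → (17/5, 33/10)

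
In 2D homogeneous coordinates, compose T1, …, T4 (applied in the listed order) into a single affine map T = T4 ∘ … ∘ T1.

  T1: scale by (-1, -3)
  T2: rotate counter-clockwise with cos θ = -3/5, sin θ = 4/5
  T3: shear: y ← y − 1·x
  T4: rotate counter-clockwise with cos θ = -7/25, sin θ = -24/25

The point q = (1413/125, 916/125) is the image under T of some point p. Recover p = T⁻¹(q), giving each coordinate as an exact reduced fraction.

T1 = [-1 0 0; 0 -3 0; 0 0 1]
T2·T1 = [3/5 12/5 0; -4/5 9/5 0; 0 0 1]
T3·…·T1 = [3/5 12/5 0; -7/5 -3/5 0; 0 0 1]
T4·…·T1 = [-189/125 -156/125 0; -23/125 -267/125 0; 0 0 1]
det M = 3; M⁻¹ = [-89/125 52/125 0; 23/375 -63/125 0; 0 0 1]
M⁻¹ · (1413/125, 916/125)ᵀ = (-5, -3)ᵀ

p = (-5, -3)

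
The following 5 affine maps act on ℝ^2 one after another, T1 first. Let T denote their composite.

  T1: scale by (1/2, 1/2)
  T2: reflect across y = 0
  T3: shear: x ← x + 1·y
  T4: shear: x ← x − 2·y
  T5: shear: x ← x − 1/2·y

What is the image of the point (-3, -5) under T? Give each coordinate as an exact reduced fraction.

T1 scale by (1/2, 1/2): (-3, -5) → (-3/2, -5/2)
T2 reflect across y = 0: (-3/2, -5/2) → (-3/2, 5/2)
T3 shear: x ← x + 1·y: (-3/2, 5/2) → (1, 5/2)
T4 shear: x ← x − 2·y: (1, 5/2) → (-4, 5/2)
T5 shear: x ← x − 1/2·y: (-4, 5/2) → (-21/4, 5/2)

T(p) = (-21/4, 5/2)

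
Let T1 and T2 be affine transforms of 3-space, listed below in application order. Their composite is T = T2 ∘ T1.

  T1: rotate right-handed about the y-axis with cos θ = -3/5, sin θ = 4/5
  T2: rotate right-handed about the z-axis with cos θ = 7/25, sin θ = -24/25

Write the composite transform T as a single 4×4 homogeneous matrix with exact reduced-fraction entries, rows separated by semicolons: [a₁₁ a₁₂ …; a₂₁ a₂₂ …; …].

T = [-21/125 24/25 28/125 0; 72/125 7/25 -96/125 0; -4/5 0 -3/5 0; 0 0 0 1]

T1 = [-3/5 0 4/5 0; 0 1 0 0; -4/5 0 -3/5 0; 0 0 0 1]
T2·T1 = [-21/125 24/25 28/125 0; 72/125 7/25 -96/125 0; -4/5 0 -3/5 0; 0 0 0 1]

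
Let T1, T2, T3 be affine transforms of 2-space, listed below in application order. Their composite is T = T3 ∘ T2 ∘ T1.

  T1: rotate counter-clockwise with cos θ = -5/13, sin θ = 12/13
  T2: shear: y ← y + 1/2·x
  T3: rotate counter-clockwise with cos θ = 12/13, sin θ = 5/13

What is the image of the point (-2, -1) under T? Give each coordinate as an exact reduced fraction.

T(p) = (304/169, 14/169)

T1 rotate counter-clockwise with cos θ = -5/13, sin θ = 12/13: (-2, -1) → (22/13, -19/13)
T2 shear: y ← y + 1/2·x: (22/13, -19/13) → (22/13, -8/13)
T3 rotate counter-clockwise with cos θ = 12/13, sin θ = 5/13: (22/13, -8/13) → (304/169, 14/169)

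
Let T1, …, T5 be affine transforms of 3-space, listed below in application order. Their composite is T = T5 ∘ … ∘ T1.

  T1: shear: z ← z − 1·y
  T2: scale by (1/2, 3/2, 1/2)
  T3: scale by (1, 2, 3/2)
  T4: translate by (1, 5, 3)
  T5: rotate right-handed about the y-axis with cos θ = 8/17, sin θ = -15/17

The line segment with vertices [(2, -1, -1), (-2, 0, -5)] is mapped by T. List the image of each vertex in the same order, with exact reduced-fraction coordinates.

T1 shear: z ← z − 1·y: (2, -1, -1) → (2, -1, 0); (-2, 0, -5) → (-2, 0, -5)
T2 scale by (1/2, 3/2, 1/2): (2, -1, 0) → (1, -3/2, 0); (-2, 0, -5) → (-1, 0, -5/2)
T3 scale by (1, 2, 3/2): (1, -3/2, 0) → (1, -3, 0); (-1, 0, -5/2) → (-1, 0, -15/4)
T4 translate by (1, 5, 3): (1, -3, 0) → (2, 2, 3); (-1, 0, -15/4) → (0, 5, -3/4)
T5 rotate right-handed about the y-axis with cos θ = 8/17, sin θ = -15/17: (2, 2, 3) → (-29/17, 2, 54/17); (0, 5, -3/4) → (45/68, 5, -6/17)

image vertices: (-29/17, 2, 54/17), (45/68, 5, -6/17)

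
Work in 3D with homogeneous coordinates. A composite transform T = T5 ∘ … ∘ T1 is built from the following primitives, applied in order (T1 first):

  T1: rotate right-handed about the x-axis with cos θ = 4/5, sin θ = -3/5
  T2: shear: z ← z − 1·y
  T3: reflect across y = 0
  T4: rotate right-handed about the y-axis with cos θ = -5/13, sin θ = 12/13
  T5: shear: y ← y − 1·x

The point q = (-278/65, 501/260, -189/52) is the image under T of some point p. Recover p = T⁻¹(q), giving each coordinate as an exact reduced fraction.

p = (5, 2, 5/4)

T1 = [1 0 0 0; 0 4/5 3/5 0; 0 -3/5 4/5 0; 0 0 0 1]
T2·T1 = [1 0 0 0; 0 4/5 3/5 0; 0 -7/5 1/5 0; 0 0 0 1]
T3·…·T1 = [1 0 0 0; 0 -4/5 -3/5 0; 0 -7/5 1/5 0; 0 0 0 1]
T4·…·T1 = [-5/13 -84/65 12/65 0; 0 -4/5 -3/5 0; -12/13 7/13 -1/13 0; 0 0 0 1]
T5·…·T1 = [-5/13 -84/65 12/65 0; 5/13 32/65 -51/65 0; -12/13 7/13 -1/13 0; 0 0 0 1]
det M = -1; M⁻¹ = [-5/13 0 -12/13 0; -49/65 -1/5 3/13 0; -43/65 -7/5 -4/13 0; 0 0 0 1]
M⁻¹ · (-278/65, 501/260, -189/52)ᵀ = (5, 2, 5/4)ᵀ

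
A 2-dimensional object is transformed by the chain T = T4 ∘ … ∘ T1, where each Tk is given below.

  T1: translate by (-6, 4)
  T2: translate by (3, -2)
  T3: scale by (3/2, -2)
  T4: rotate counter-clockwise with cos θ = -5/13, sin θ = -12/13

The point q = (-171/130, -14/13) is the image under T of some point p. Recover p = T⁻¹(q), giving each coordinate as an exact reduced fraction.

p = (4, -8/5)

T1 = [1 0 -6; 0 1 4; 0 0 1]
T2·T1 = [1 0 -3; 0 1 2; 0 0 1]
T3·…·T1 = [3/2 0 -9/2; 0 -2 -4; 0 0 1]
T4·…·T1 = [-15/26 -24/13 -51/26; -18/13 10/13 74/13; 0 0 1]
det M = -3; M⁻¹ = [-10/39 -8/13 3; -6/13 5/26 -2; 0 0 1]
M⁻¹ · (-171/130, -14/13)ᵀ = (4, -8/5)ᵀ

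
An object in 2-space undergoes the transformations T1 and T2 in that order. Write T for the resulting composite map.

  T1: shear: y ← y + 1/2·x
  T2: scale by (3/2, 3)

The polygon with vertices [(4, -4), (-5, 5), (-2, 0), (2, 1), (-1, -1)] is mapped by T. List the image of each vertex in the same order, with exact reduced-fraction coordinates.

image vertices: (6, -6), (-15/2, 15/2), (-3, -3), (3, 6), (-3/2, -9/2)

T1 shear: y ← y + 1/2·x: (4, -4) → (4, -2); (-5, 5) → (-5, 5/2); (-2, 0) → (-2, -1); (2, 1) → (2, 2); (-1, -1) → (-1, -3/2)
T2 scale by (3/2, 3): (4, -2) → (6, -6); (-5, 5/2) → (-15/2, 15/2); (-2, -1) → (-3, -3); (2, 2) → (3, 6); (-1, -3/2) → (-3/2, -9/2)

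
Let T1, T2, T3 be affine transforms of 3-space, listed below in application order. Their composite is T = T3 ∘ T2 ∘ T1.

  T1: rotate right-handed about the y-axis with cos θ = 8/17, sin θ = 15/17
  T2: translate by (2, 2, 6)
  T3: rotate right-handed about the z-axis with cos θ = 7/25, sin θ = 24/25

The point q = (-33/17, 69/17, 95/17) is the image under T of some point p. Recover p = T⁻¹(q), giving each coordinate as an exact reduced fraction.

T1 = [8/17 0 15/17 0; 0 1 0 0; -15/17 0 8/17 0; 0 0 0 1]
T2·T1 = [8/17 0 15/17 2; 0 1 0 2; -15/17 0 8/17 6; 0 0 0 1]
T3·…·T1 = [56/425 -24/25 21/85 -34/25; 192/425 7/25 72/85 62/25; -15/17 0 8/17 6; 0 0 0 1]
det M = 1; M⁻¹ = [56/425 192/425 -15/17 74/17; -24/25 7/25 0 -2; 21/85 72/85 8/17 -78/17; 0 0 0 1]
M⁻¹ · (-33/17, 69/17, 95/17)ᵀ = (1, 1, 1)ᵀ

p = (1, 1, 1)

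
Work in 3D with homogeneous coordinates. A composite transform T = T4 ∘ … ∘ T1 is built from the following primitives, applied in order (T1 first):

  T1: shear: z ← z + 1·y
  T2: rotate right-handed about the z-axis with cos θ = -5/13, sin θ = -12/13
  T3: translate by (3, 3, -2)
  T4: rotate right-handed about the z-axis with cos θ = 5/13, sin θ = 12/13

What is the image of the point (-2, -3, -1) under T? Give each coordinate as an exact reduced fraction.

T1 shear: z ← z + 1·y: (-2, -3, -1) → (-2, -3, -4)
T2 rotate right-handed about the z-axis with cos θ = -5/13, sin θ = -12/13: (-2, -3, -4) → (-2, 3, -4)
T3 translate by (3, 3, -2): (-2, 3, -4) → (1, 6, -6)
T4 rotate right-handed about the z-axis with cos θ = 5/13, sin θ = 12/13: (1, 6, -6) → (-67/13, 42/13, -6)

T(p) = (-67/13, 42/13, -6)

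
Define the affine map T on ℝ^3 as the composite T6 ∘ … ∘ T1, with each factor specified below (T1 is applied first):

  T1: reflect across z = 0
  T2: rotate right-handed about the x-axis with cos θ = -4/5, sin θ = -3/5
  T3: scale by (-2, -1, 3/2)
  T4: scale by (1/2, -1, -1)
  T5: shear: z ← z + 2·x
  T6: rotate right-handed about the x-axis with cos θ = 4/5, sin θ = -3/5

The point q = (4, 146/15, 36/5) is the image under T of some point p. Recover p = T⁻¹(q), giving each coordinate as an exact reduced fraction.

T1 = [1 0 0 0; 0 1 0 0; 0 0 -1 0; 0 0 0 1]
T2·T1 = [1 0 0 0; 0 -4/5 -3/5 0; 0 -3/5 4/5 0; 0 0 0 1]
T3·…·T1 = [-2 0 0 0; 0 4/5 3/5 0; 0 -9/10 6/5 0; 0 0 0 1]
T4·…·T1 = [-1 0 0 0; 0 -4/5 -3/5 0; 0 9/10 -6/5 0; 0 0 0 1]
T5·…·T1 = [-1 0 0 0; 0 -4/5 -3/5 0; -2 9/10 -6/5 0; 0 0 0 1]
T6·…·T1 = [-1 0 0 0; -6/5 -1/10 -6/5 0; -8/5 6/5 -3/5 0; 0 0 0 1]
det M = -3/2; M⁻¹ = [-1 0 0 0; -4/5 -2/5 4/5 0; 16/15 -4/5 -1/15 0; 0 0 0 1]
M⁻¹ · (4, 146/15, 36/5)ᵀ = (-4, -4/3, -4)ᵀ

p = (-4, -4/3, -4)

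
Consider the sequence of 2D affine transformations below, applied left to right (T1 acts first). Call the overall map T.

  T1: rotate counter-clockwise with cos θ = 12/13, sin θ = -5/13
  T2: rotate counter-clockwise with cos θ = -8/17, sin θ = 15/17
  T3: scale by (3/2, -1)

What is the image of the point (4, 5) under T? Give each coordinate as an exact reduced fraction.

T1 rotate counter-clockwise with cos θ = 12/13, sin θ = -5/13: (4, 5) → (73/13, 40/13)
T2 rotate counter-clockwise with cos θ = -8/17, sin θ = 15/17: (73/13, 40/13) → (-1184/221, 775/221)
T3 scale by (3/2, -1): (-1184/221, 775/221) → (-1776/221, -775/221)

T(p) = (-1776/221, -775/221)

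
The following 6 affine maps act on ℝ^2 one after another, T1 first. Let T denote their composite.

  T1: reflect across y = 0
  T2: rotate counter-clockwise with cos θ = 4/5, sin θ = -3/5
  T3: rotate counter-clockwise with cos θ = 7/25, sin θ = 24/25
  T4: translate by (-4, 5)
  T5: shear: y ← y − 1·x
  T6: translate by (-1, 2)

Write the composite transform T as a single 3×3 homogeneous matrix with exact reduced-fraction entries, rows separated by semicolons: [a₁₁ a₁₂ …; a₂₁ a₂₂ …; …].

T = [4/5 3/5 -5; -1/5 -7/5 11; 0 0 1]

T1 = [1 0 0; 0 -1 0; 0 0 1]
T2·T1 = [4/5 -3/5 0; -3/5 -4/5 0; 0 0 1]
T3·…·T1 = [4/5 3/5 0; 3/5 -4/5 0; 0 0 1]
T4·…·T1 = [4/5 3/5 -4; 3/5 -4/5 5; 0 0 1]
T5·…·T1 = [4/5 3/5 -4; -1/5 -7/5 9; 0 0 1]
T6·…·T1 = [4/5 3/5 -5; -1/5 -7/5 11; 0 0 1]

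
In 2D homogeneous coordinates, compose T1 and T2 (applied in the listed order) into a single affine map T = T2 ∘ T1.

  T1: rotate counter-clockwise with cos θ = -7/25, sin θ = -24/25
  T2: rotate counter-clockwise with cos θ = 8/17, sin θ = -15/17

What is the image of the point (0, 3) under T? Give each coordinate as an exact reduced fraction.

T1 rotate counter-clockwise with cos θ = -7/25, sin θ = -24/25: (0, 3) → (72/25, -21/25)
T2 rotate counter-clockwise with cos θ = 8/17, sin θ = -15/17: (72/25, -21/25) → (261/425, -1248/425)

T(p) = (261/425, -1248/425)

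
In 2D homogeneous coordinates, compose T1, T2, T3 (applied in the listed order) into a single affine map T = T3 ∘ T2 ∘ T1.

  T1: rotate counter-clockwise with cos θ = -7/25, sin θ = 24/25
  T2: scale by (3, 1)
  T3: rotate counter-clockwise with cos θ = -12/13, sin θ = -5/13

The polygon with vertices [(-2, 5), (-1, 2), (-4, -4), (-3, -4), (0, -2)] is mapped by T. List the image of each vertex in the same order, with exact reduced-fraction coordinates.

T1 rotate counter-clockwise with cos θ = -7/25, sin θ = 24/25: (-2, 5) → (-106/25, -83/25); (-1, 2) → (-41/25, -38/25); (-4, -4) → (124/25, -68/25); (-3, -4) → (117/25, -44/25); (0, -2) → (48/25, 14/25)
T2 scale by (3, 1): (-106/25, -83/25) → (-318/25, -83/25); (-41/25, -38/25) → (-123/25, -38/25); (124/25, -68/25) → (372/25, -68/25); (117/25, -44/25) → (351/25, -44/25); (48/25, 14/25) → (144/25, 14/25)
T3 rotate counter-clockwise with cos θ = -12/13, sin θ = -5/13: (-318/25, -83/25) → (3401/325, 2586/325); (-123/25, -38/25) → (1286/325, 1071/325); (372/25, -68/25) → (-4804/325, -1044/325); (351/25, -44/25) → (-4432/325, -1227/325); (144/25, 14/25) → (-1658/325, -888/325)

image vertices: (3401/325, 2586/325), (1286/325, 1071/325), (-4804/325, -1044/325), (-4432/325, -1227/325), (-1658/325, -888/325)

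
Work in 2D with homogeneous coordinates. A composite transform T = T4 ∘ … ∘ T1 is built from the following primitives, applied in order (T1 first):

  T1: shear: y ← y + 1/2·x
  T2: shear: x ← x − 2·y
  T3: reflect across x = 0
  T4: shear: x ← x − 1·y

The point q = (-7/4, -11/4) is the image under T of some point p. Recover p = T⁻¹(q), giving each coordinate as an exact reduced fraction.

T1 = [1 0 0; 1/2 1 0; 0 0 1]
T2·T1 = [0 -2 0; 1/2 1 0; 0 0 1]
T3·…·T1 = [0 2 0; 1/2 1 0; 0 0 1]
T4·…·T1 = [-1/2 1 0; 1/2 1 0; 0 0 1]
det M = -1; M⁻¹ = [-1 1 0; 1/2 1/2 0; 0 0 1]
M⁻¹ · (-7/4, -11/4)ᵀ = (-1, -9/4)ᵀ

p = (-1, -9/4)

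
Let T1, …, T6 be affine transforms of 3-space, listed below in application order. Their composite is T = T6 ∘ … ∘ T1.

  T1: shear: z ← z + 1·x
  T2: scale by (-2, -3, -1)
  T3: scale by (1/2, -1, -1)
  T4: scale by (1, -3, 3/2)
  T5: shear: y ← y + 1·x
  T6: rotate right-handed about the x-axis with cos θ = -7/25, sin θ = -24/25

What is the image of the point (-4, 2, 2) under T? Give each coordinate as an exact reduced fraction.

T(p) = (4, 26/25, 357/25)

T1 shear: z ← z + 1·x: (-4, 2, 2) → (-4, 2, -2)
T2 scale by (-2, -3, -1): (-4, 2, -2) → (8, -6, 2)
T3 scale by (1/2, -1, -1): (8, -6, 2) → (4, 6, -2)
T4 scale by (1, -3, 3/2): (4, 6, -2) → (4, -18, -3)
T5 shear: y ← y + 1·x: (4, -18, -3) → (4, -14, -3)
T6 rotate right-handed about the x-axis with cos θ = -7/25, sin θ = -24/25: (4, -14, -3) → (4, 26/25, 357/25)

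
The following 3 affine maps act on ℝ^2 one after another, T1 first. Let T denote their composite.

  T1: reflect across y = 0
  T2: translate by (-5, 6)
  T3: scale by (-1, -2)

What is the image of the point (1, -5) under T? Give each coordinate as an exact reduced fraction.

T(p) = (4, -22)

T1 reflect across y = 0: (1, -5) → (1, 5)
T2 translate by (-5, 6): (1, 5) → (-4, 11)
T3 scale by (-1, -2): (-4, 11) → (4, -22)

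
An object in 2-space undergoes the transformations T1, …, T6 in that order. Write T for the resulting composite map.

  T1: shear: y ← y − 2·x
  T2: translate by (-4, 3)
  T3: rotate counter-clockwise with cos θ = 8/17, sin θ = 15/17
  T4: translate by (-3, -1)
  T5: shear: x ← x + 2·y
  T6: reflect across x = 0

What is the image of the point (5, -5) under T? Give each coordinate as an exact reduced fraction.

T(p) = (59/17, -98/17)

T1 shear: y ← y − 2·x: (5, -5) → (5, -15)
T2 translate by (-4, 3): (5, -15) → (1, -12)
T3 rotate counter-clockwise with cos θ = 8/17, sin θ = 15/17: (1, -12) → (188/17, -81/17)
T4 translate by (-3, -1): (188/17, -81/17) → (137/17, -98/17)
T5 shear: x ← x + 2·y: (137/17, -98/17) → (-59/17, -98/17)
T6 reflect across x = 0: (-59/17, -98/17) → (59/17, -98/17)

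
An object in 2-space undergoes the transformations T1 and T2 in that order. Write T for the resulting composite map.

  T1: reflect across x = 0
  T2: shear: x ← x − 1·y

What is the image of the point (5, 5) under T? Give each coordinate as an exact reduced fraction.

T(p) = (-10, 5)

T1 reflect across x = 0: (5, 5) → (-5, 5)
T2 shear: x ← x − 1·y: (-5, 5) → (-10, 5)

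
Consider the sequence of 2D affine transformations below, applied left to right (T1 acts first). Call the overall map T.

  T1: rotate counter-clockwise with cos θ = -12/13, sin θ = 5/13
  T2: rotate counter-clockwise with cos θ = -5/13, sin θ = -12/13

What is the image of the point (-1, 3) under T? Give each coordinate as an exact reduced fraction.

T1 rotate counter-clockwise with cos θ = -12/13, sin θ = 5/13: (-1, 3) → (-3/13, -41/13)
T2 rotate counter-clockwise with cos θ = -5/13, sin θ = -12/13: (-3/13, -41/13) → (-477/169, 241/169)

T(p) = (-477/169, 241/169)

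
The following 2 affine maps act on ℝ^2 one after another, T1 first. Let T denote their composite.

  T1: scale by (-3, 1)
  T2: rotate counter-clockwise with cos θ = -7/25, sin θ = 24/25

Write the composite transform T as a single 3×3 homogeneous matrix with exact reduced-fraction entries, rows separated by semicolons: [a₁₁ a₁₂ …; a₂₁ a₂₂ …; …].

T = [21/25 -24/25 0; -72/25 -7/25 0; 0 0 1]

T1 = [-3 0 0; 0 1 0; 0 0 1]
T2·T1 = [21/25 -24/25 0; -72/25 -7/25 0; 0 0 1]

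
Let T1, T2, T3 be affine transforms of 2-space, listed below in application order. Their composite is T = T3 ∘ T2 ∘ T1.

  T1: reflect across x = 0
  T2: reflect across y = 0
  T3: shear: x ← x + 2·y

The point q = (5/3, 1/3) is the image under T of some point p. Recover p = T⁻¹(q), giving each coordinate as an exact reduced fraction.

T1 = [-1 0 0; 0 1 0; 0 0 1]
T2·T1 = [-1 0 0; 0 -1 0; 0 0 1]
T3·…·T1 = [-1 -2 0; 0 -1 0; 0 0 1]
det M = 1; M⁻¹ = [-1 2 0; 0 -1 0; 0 0 1]
M⁻¹ · (5/3, 1/3)ᵀ = (-1, -1/3)ᵀ

p = (-1, -1/3)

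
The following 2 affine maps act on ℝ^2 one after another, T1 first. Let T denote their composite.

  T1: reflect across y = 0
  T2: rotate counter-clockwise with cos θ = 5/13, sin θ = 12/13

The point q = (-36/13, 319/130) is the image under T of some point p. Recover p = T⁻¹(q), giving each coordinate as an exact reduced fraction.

p = (6/5, -7/2)

T1 = [1 0 0; 0 -1 0; 0 0 1]
T2·T1 = [5/13 12/13 0; 12/13 -5/13 0; 0 0 1]
det M = -1; M⁻¹ = [5/13 12/13 0; 12/13 -5/13 0; 0 0 1]
M⁻¹ · (-36/13, 319/130)ᵀ = (6/5, -7/2)ᵀ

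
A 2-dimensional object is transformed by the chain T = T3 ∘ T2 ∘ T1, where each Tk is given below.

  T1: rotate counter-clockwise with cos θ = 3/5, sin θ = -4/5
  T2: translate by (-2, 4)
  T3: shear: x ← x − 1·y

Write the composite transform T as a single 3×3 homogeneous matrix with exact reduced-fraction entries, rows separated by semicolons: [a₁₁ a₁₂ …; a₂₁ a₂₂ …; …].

T = [7/5 1/5 -6; -4/5 3/5 4; 0 0 1]

T1 = [3/5 4/5 0; -4/5 3/5 0; 0 0 1]
T2·T1 = [3/5 4/5 -2; -4/5 3/5 4; 0 0 1]
T3·…·T1 = [7/5 1/5 -6; -4/5 3/5 4; 0 0 1]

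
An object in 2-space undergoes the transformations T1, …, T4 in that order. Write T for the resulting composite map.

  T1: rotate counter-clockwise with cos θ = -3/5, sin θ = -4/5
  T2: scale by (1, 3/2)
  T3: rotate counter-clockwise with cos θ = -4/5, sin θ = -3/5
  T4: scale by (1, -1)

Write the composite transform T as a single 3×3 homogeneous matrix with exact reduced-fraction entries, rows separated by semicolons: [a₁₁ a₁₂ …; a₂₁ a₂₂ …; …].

T1 = [-3/5 4/5 0; -4/5 -3/5 0; 0 0 1]
T2·T1 = [-3/5 4/5 0; -6/5 -9/10 0; 0 0 1]
T3·…·T1 = [-6/25 -59/50 0; 33/25 6/25 0; 0 0 1]
T4·…·T1 = [-6/25 -59/50 0; -33/25 -6/25 0; 0 0 1]

T = [-6/25 -59/50 0; -33/25 -6/25 0; 0 0 1]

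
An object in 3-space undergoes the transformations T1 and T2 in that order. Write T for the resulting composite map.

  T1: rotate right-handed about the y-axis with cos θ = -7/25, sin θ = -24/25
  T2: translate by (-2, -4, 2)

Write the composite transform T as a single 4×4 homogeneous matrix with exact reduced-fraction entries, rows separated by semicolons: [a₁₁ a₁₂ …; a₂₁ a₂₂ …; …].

T = [-7/25 0 -24/25 -2; 0 1 0 -4; 24/25 0 -7/25 2; 0 0 0 1]

T1 = [-7/25 0 -24/25 0; 0 1 0 0; 24/25 0 -7/25 0; 0 0 0 1]
T2·T1 = [-7/25 0 -24/25 -2; 0 1 0 -4; 24/25 0 -7/25 2; 0 0 0 1]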